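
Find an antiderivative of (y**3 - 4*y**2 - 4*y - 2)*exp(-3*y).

Use integration by parts with u = y**3 - 4*y**2 - 4*y - 2, dv = exp(-3*y) dy, so v = -exp(-3*y)/3.
Apply parts 3 times (tabular method): alternate signs, differentiate u down to 0, integrate dv up.

(-y**3 + 3*y**2 + 6*y + 4)*exp(-3*y)/3 + C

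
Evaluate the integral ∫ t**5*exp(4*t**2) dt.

(8*t**4 - 4*t**2 + 1)*exp(4*t**2)/64 + C

Let u = t², du = 2t dt; rewrite as (1/2)∫ u^2·exp(4u) du.
Now integrate by parts 2 times.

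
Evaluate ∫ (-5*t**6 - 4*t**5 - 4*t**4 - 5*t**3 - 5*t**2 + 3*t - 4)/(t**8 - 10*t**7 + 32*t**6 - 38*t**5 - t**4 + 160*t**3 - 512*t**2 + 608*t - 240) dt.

-3911*log(t - 5)/812 + 1279*log(t - 3)/130 - 95*log(t - 2)/16 + 281*log(t - 1)/300 + 41*log(t + 2)/1680 - 3433*log(t**2 + 4)/150800 + 3339*atan(t/2)/18850 - 1/(5*t - 5) + C

Factor the denominator: (t - 5)*(t - 3)*(t - 2)*(t - 1)**2*(t + 2)*(t**2 + 4).
Partial-fraction decomposition: -(3433*t - 26712)/(75400*(t**2 + 4)) + 41/(1680*(t + 2)) + 281/(300*(t - 1)) + 1/(5*(t - 1)**2) - 95/(16*(t - 2)) + 1279/(130*(t - 3)) - 3911/(812*(t - 5)).
Integrate each term; A/(t−a) gives A·log|t−a|; the (Bt+D)/(t²+p²) term gives a log and an atan.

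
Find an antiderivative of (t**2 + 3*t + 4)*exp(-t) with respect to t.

Use integration by parts with u = t**2 + 3*t + 4, dv = exp(-t) dt, so v = -exp(-t).
Apply parts 2 times (tabular method): alternate signs, differentiate u down to 0, integrate dv up.

(-t**2 - 5*t - 9)*exp(-t) + C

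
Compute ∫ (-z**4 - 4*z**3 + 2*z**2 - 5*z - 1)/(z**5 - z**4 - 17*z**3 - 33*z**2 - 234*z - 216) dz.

Factor the denominator: (z - 6)*(z + 1)*(z + 4)*(z**2 + 9).
Partial-fraction decomposition: -(793*z + 1653)/(2250*(z**2 + 9)) + 17/(250*(z + 4)) - 3/(70*(z + 1)) - 2119/(3150*(z - 6)).
Integrate each term; A/(z−a) gives A·log|z−a|; the (Bz+D)/(z²+p²) term gives a log and an atan.

-2119*log(z - 6)/3150 - 3*log(z + 1)/70 + 17*log(z + 4)/250 - 793*log(z**2 + 9)/4500 - 551*atan(z/3)/2250 + C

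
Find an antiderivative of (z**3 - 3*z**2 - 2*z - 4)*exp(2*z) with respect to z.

(4*z**3 - 18*z**2 + 10*z - 21)*exp(2*z)/8 + C

Use integration by parts with u = z**3 - 3*z**2 - 2*z - 4, dv = exp(2*z) dz, so v = exp(2*z)/2.
Apply parts 3 times (tabular method): alternate signs, differentiate u down to 0, integrate dv up.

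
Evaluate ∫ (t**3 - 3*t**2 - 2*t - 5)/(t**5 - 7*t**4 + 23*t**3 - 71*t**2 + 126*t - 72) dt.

Factor the denominator: (t - 4)*(t - 2)*(t - 1)*(t**2 + 9).
Partial-fraction decomposition: -11*(t - 1)/(50*(t**2 + 9)) - 3/(10*(t - 1)) + 1/(2*(t - 2)) + 1/(50*(t - 4)).
Integrate each term; A/(t−a) gives A·log|t−a|; the (Bt+D)/(t²+p²) term gives a log and an atan.

log(t - 4)/50 + log(t - 2)/2 - 3*log(t - 1)/10 - 11*log(t**2 + 9)/100 + 11*atan(t/3)/150 + C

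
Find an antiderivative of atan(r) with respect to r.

Use integration by parts with u = arctan(r), dv = dr.
Then du = 1/(r**2 + 1) dr.

r*atan(r) - log(r**2 + 1)/2 + C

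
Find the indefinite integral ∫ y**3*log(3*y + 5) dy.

Use integration by parts with u = log(3*y + 5), dv = y**3 dy.
Then du = 3/(3*y + 5) dy and v = y**4/4.

y**4*log(3*y + 5)/4 - y**4/16 + 5*y**3/36 - 25*y**2/72 + 125*y/108 - 625*log(3*y + 5)/324 + C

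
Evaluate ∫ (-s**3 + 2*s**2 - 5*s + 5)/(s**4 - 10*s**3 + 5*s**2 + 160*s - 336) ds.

-25*log(s - 7)/12 + 47*log(s - 4)/24 - 19*log(s - 3)/28 - 11*log(s + 4)/56 + C

Factor the denominator: (s - 7)*(s - 4)*(s - 3)*(s + 4).
Partial-fraction decomposition: -11/(56*(s + 4)) - 19/(28*(s - 3)) + 47/(24*(s - 4)) - 25/(12*(s - 7)).
Integrate each term: A/(s−a) contributes A·log|s−a|.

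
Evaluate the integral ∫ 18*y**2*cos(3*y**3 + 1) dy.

Let u = 3*y**3 + 1, so du = (9*y**2) dy.
Rewriting, the integral becomes 2·∫ cos(u) du = 2·sin(u).
Substituting back, u = 3*y**3 + 1.

2*sin(3*y**3 + 1) + C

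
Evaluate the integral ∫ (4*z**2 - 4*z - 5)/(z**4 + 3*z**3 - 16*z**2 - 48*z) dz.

5*log(z)/48 + 43*log(z - 4)/224 + 43*log(z + 3)/21 - 75*log(z + 4)/32 + C

Factor the denominator: z*(z - 4)*(z + 3)*(z + 4).
Partial-fraction decomposition: -75/(32*(z + 4)) + 43/(21*(z + 3)) + 43/(224*(z - 4)) + 5/(48*z).
Integrate each term: A/(z−a) contributes A·log|z−a|.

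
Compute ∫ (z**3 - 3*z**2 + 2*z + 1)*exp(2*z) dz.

(4*z**3 - 18*z**2 + 26*z - 9)*exp(2*z)/8 + C

Use integration by parts with u = z**3 - 3*z**2 + 2*z + 1, dv = exp(2*z) dz, so v = exp(2*z)/2.
Apply parts 3 times (tabular method): alternate signs, differentiate u down to 0, integrate dv up.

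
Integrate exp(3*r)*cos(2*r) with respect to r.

2*exp(3*r)*sin(2*r)/13 + 3*exp(3*r)*cos(2*r)/13 + C

Let I denote the integral. Integrate by parts with u = cos(2*r), dv = exp(3*r) dr, so v = exp(3*r)/3: I = exp(3*r)*cos(2*r)/3 + (2/3)·∫ exp(3*r)*sin(2*r) dr.
Apply parts again with u = sin(2*r), dv = exp(3*r) dr: ∫ exp(3*r)*sin(2*r) dr = exp(3*r)*sin(2*r)/3 − (2/3)·I. Substituting back brings back I: I = 2*exp(3*r)*sin(2*r)/9 + exp(3*r)*cos(2*r)/3 − (4/9)·I.
Solving for I: (1 + 4/9)·I equals the remaining terms, so I = (9/13)·(2*exp(3*r)*sin(2*r)/9 + exp(3*r)*cos(2*r)/3).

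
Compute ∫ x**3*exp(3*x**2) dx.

Let u = x², du = 2x dx; rewrite as (1/2)∫ u^1·exp(3u) du.
Now integrate by parts 1 time.

(3*x**2 - 1)*exp(3*x**2)/18 + C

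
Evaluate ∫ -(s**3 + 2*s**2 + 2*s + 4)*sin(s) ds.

Use integration by parts with u = s**3 + 2*s**2 + 2*s + 4, dv = -sin(s) ds, so v = cos(s).
Apply parts 3 times (tabular method): alternate signs, differentiate u down to 0, integrate dv up.

s**3*cos(s) - 3*s**2*sin(s) + 2*s**2*cos(s) - 4*s*sin(s) - 4*s*cos(s) + 4*sin(s) + C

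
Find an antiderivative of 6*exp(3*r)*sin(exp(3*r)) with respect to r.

-2*cos(exp(3*r)) + C

Let u = exp(3*r), so du = (3*exp(3*r)) dr.
Rewriting, the integral becomes 2·∫ sin(u) du = 2·-cos(u).
Substituting back, u = exp(3*r).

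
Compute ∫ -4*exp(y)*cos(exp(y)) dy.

Let u = exp(y), so du = (exp(y)) dy.
Rewriting, the integral becomes -4·∫ cos(u) du = -4·sin(u).
Substituting back, u = exp(y).

-4*sin(exp(y)) + C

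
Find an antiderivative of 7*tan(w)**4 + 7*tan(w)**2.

Let u = tan(w), so du = (tan(w)**2 + 1) dw.
Rewriting, the integral becomes 7·∫ u^2 du = 7·u^3/3.
Substituting back, u = tan(w).

7*tan(w)**3/3 + C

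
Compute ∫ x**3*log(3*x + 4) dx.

x**4*log(3*x + 4)/4 - x**4/16 + x**3/9 - 2*x**2/9 + 16*x/27 - 64*log(3*x + 4)/81 + C

Use integration by parts with u = log(3*x + 4), dv = x**3 dx.
Then du = 3/(3*x + 4) dx and v = x**4/4.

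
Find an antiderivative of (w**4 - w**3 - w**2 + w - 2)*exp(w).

(w**4 - 5*w**3 + 14*w**2 - 27*w + 25)*exp(w) + C

Use integration by parts with u = w**4 - w**3 - w**2 + w - 2, dv = exp(w) dw, so v = exp(w).
Apply parts 4 times (tabular method): alternate signs, differentiate u down to 0, integrate dv up.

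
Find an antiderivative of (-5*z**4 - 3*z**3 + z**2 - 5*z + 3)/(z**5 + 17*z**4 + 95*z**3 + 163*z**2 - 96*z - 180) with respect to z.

Factor the denominator: (z - 1)*(z + 1)*(z + 5)*(z + 6)**2.
Partial-fraction decomposition: 131596/(1225*(z + 6)) + 5763/(35*(z + 6)**2) - 899/(8*(z + 5)) - 7/(200*(z + 1)) - 3/(196*(z - 1)).
Integrate each term; A/(z−a) gives A·log|z−a|; A/(z−a)² gives −A/(z−a).

-3*log(z - 1)/196 - 7*log(z + 1)/200 - 899*log(z + 5)/8 + 131596*log(z + 6)/1225 - 5763/(35*z + 210) + C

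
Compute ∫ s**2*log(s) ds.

s**3*log(s)/3 - s**3/9 + C

Use integration by parts with u = log(s), dv = s**2 ds.
Then du = 1/s ds and v = s**3/3.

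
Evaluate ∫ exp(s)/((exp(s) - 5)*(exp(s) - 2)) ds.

log(exp(s) - 5)/3 - log(exp(s) - 2)/3 + C

Let u = e^s, du = e^s ds.
The integral becomes ∫ du/((u-5)(u-2)); decompose into partial fractions.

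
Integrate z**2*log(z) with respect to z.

Use integration by parts with u = log(z), dv = z**2 dz.
Then du = 1/z dz and v = z**3/3.

z**3*log(z)/3 - z**3/9 + C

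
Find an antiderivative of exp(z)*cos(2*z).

2*exp(z)*sin(2*z)/5 + exp(z)*cos(2*z)/5 + C

Let I denote the integral. Integrate by parts with u = cos(2*z), dv = exp(z) dz, so v = exp(z): I = exp(z)*cos(2*z) + 2·∫ exp(z)*sin(2*z) dz.
Apply parts again with u = sin(2*z), dv = exp(z) dz: ∫ exp(z)*sin(2*z) dz = exp(z)*sin(2*z) − 2·I. Substituting back brings back I: I = 2*exp(z)*sin(2*z) + exp(z)*cos(2*z) − 4·I.
Solving for I: (1 + 4)·I equals the remaining terms, so I = (1/5)·(2*exp(z)*sin(2*z) + exp(z)*cos(2*z)).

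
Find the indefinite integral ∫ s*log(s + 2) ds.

s**2*log(s + 2)/2 - s**2/4 + s - 2*log(s + 2) + C

Use integration by parts with u = log(s + 2), dv = s ds.
Then du = 1/(s + 2) ds and v = s**2/2.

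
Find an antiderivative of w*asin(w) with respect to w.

Use integration by parts with u = arcsin(w), dv = w dw.
Then du = 1/sqrt(-w**2 + 1) dw.

w**2*asin(w)/2 + w*sqrt(-w**2 + 1)/4 - asin(w)/4 + C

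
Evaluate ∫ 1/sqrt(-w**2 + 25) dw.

asin(w/5) + C

Substitute w = 5·sin(θ), so dw = 5·cos(θ) dθ and the radical becomes sqrt(-w**2 + 25) = 5·cos(θ) by the Pythagorean identity.
Integrate the resulting trig expression in θ, then back-substitute θ = asin(w/5), sin(θ) = w/5, cos(θ) = sqrt(-w**2 + 25)/5 (absorbing any constant into C).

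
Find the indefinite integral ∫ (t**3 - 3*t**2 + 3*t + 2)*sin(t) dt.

-t**3*cos(t) + 3*t**2*sin(t) + 3*t**2*cos(t) - 6*t*sin(t) + 3*t*cos(t) - 3*sin(t) - 8*cos(t) + C

Use integration by parts with u = t**3 - 3*t**2 + 3*t + 2, dv = sin(t) dt, so v = -cos(t).
Apply parts 3 times (tabular method): alternate signs, differentiate u down to 0, integrate dv up.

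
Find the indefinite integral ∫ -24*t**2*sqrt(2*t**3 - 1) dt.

Let u = 2*t**3 - 1, so du = (6*t**2) dt.
Rewriting, the integral becomes -4·∫ √u du = -4·(2/3)u^(3/2).
Substituting back, u = 2*t**3 - 1.

-8*(2*t**3 - 1)**(3/2)/3 + C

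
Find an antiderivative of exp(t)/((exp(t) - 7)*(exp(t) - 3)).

log(exp(t) - 7)/4 - log(exp(t) - 3)/4 + C

Let u = e^t, du = e^t dt.
The integral becomes ∫ du/((u-7)(u-3)); decompose into partial fractions.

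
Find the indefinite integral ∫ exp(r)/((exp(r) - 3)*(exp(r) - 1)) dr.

Let u = e^r, du = e^r dr.
The integral becomes ∫ du/((u-3)(u-1)); decompose into partial fractions.

log(exp(r) - 3)/2 - log(exp(r) - 1)/2 + C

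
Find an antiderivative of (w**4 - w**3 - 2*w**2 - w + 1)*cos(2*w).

Use integration by parts with u = w**4 - w**3 - 2*w**2 - w + 1, dv = cos(2*w) dw, so v = sin(2*w)/2.
Apply parts 4 times (tabular method): alternate signs, differentiate u down to 0, integrate dv up.

w**4*sin(2*w)/2 - w**3*sin(2*w)/2 + w**3*cos(2*w) - 5*w**2*sin(2*w)/2 - 3*w**2*cos(2*w)/4 + w*sin(2*w)/4 - 5*w*cos(2*w)/2 + 7*sin(2*w)/4 + cos(2*w)/8 + C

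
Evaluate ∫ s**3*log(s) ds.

Use integration by parts with u = log(s), dv = s**3 ds.
Then du = 1/s ds and v = s**4/4.

s**4*log(s)/4 - s**4/16 + C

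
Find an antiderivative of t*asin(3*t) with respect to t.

t**2*asin(3*t)/2 + t*sqrt(-9*t**2 + 1)/12 - asin(3*t)/36 + C

Use integration by parts with u = arcsin(3*t), dv = t dt.
Then du = 3/sqrt(-9*t**2 + 1) dt.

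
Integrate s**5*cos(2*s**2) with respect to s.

s**4*sin(2*s**2)/4 + s**2*cos(2*s**2)/4 - sin(2*s**2)/8 + C

Let u = s², du = 2s ds; rewrite as (1/2)∫ u^2·cos(2u) du.
Now integrate by parts 2 times.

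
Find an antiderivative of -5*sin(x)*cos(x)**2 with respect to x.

5*cos(x)**3/3 + C

Let u = cos(x), so du = (-sin(x)) dx.
Rewriting, the integral becomes 5·∫ u^2 du = 5·u^3/3.
Substituting back, u = cos(x).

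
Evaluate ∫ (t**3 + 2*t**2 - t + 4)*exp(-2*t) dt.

Use integration by parts with u = t**3 + 2*t**2 - t + 4, dv = exp(-2*t) dt, so v = -exp(-2*t)/2.
Apply parts 3 times (tabular method): alternate signs, differentiate u down to 0, integrate dv up.

(-4*t**3 - 14*t**2 - 10*t - 21)*exp(-2*t)/8 + C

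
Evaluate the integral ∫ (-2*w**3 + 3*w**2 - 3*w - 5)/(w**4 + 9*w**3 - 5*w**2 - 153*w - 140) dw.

Factor the denominator: (w - 4)*(w + 1)*(w + 5)*(w + 7).
Partial-fraction decomposition: -283/(44*(w + 7)) + 335/(72*(w + 5)) - 1/(40*(w + 1)) - 97/(495*(w - 4)).
Integrate each term: A/(w−a) contributes A·log|w−a|.

-97*log(w - 4)/495 - log(w + 1)/40 + 335*log(w + 5)/72 - 283*log(w + 7)/44 + C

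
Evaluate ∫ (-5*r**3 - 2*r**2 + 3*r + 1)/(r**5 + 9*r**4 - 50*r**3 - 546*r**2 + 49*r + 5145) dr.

-597*log(r - 7)/3136 + 143*log(r - 3)/3200 + 187*log(r + 5)/128 - 25779*log(r + 7)/19600 + 1597/(280*r + 1960) + C

Factor the denominator: (r - 7)*(r - 3)*(r + 5)*(r + 7)**2.
Partial-fraction decomposition: -25779/(19600*(r + 7)) - 1597/(280*(r + 7)**2) + 187/(128*(r + 5)) + 143/(3200*(r - 3)) - 597/(3136*(r - 7)).
Integrate each term; A/(r−a) gives A·log|r−a|; A/(r−a)² gives −A/(r−a).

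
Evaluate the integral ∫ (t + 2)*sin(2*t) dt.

-t*cos(2*t)/2 + sin(2*t)/4 - cos(2*t) + C

Use integration by parts with u = t + 2, dv = sin(2*t) dt, so v = -cos(2*t)/2.
Apply parts 1 times (tabular method): alternate signs, differentiate u down to 0, integrate dv up.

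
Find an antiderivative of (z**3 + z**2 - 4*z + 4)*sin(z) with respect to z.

Use integration by parts with u = z**3 + z**2 - 4*z + 4, dv = sin(z) dz, so v = -cos(z).
Apply parts 3 times (tabular method): alternate signs, differentiate u down to 0, integrate dv up.

-z**3*cos(z) + 3*z**2*sin(z) - z**2*cos(z) + 2*z*sin(z) + 10*z*cos(z) - 10*sin(z) - 2*cos(z) + C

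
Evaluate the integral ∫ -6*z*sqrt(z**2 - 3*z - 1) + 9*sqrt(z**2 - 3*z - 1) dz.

Let u = z**2 - 3*z - 1, so du = (2*z - 3) dz.
Rewriting, the integral becomes -3·∫ √u du = -3·(2/3)u^(3/2).
Substituting back, u = z**2 - 3*z - 1.

-2*(z**2 - 3*z - 1)**(3/2) + C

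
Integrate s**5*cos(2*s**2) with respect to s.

s**4*sin(2*s**2)/4 + s**2*cos(2*s**2)/4 - sin(2*s**2)/8 + C

Let u = s², du = 2s ds; rewrite as (1/2)∫ u^2·cos(2u) du.
Now integrate by parts 2 times.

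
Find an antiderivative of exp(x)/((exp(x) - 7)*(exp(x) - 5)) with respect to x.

Let u = e^x, du = e^x dx.
The integral becomes ∫ du/((u-5)(u-7)); decompose into partial fractions.

log(exp(x) - 7)/2 - log(exp(x) - 5)/2 + C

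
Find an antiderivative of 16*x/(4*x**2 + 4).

2*log(4*x**2 + 4) + C

Let u = 4*x**2 + 4, so du = (8*x) dx.
Rewriting, the integral becomes 2·∫ 1/u du = 2·log(u).
Substituting back, u = 4*x**2 + 4.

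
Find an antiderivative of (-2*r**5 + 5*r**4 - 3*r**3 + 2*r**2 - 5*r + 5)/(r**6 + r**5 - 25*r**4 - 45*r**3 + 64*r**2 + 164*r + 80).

-1735*log(r - 5)/3402 + 5*log(r - 2)/648 - 199*log(r + 1)/162 + 191*log(r + 2)/56 - 3577*log(r + 4)/972 - 11/(27*r + 27) + C

Factor the denominator: (r - 5)*(r - 2)*(r + 1)**2*(r + 2)*(r + 4).
Partial-fraction decomposition: -3577/(972*(r + 4)) + 191/(56*(r + 2)) - 199/(162*(r + 1)) + 11/(27*(r + 1)**2) + 5/(648*(r - 2)) - 1735/(3402*(r - 5)).
Integrate each term; A/(r−a) gives A·log|r−a|; A/(r−a)² gives −A/(r−a).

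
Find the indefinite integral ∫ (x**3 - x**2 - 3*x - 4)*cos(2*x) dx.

Use integration by parts with u = x**3 - x**2 - 3*x - 4, dv = cos(2*x) dx, so v = sin(2*x)/2.
Apply parts 3 times (tabular method): alternate signs, differentiate u down to 0, integrate dv up.

x**3*sin(2*x)/2 - x**2*sin(2*x)/2 + 3*x**2*cos(2*x)/4 - 9*x*sin(2*x)/4 - x*cos(2*x)/2 - 7*sin(2*x)/4 - 9*cos(2*x)/8 + C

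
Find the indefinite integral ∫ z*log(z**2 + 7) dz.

Let u = z**2 + 7, so du = (2*z) dz.
The integral becomes (1/2)·∫ log(u) du; integrate by parts with u′=log(u), dv′=du.

z**2*log(z**2 + 7)/2 - z**2/2 + 7*log(z**2 + 7)/2 + C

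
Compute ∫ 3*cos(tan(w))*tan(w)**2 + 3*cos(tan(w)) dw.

3*sin(tan(w)) + C

Let u = tan(w), so du = (tan(w)**2 + 1) dw.
Rewriting, the integral becomes 3·∫ cos(u) du = 3·sin(u).
Substituting back, u = tan(w).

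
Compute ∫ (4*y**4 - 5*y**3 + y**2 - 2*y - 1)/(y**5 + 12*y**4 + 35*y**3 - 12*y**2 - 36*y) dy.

log(y)/36 - 3*log(y - 1)/98 + 11*log(y + 1)/50 + 166823*log(y + 6)/44100 + 6311/(210*y + 1260) + C

Factor the denominator: y*(y - 1)*(y + 1)*(y + 6)**2.
Partial-fraction decomposition: 166823/(44100*(y + 6)) - 6311/(210*(y + 6)**2) + 11/(50*(y + 1)) - 3/(98*(y - 1)) + 1/(36*y).
Integrate each term; A/(y−a) gives A·log|y−a|; A/(y−a)² gives −A/(y−a).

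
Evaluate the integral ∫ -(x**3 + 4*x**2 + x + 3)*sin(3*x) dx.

x**3*cos(3*x)/3 - x**2*sin(3*x)/3 + 4*x**2*cos(3*x)/3 - 8*x*sin(3*x)/9 + x*cos(3*x)/9 - sin(3*x)/27 + 19*cos(3*x)/27 + C

Use integration by parts with u = x**3 + 4*x**2 + x + 3, dv = -sin(3*x) dx, so v = cos(3*x)/3.
Apply parts 3 times (tabular method): alternate signs, differentiate u down to 0, integrate dv up.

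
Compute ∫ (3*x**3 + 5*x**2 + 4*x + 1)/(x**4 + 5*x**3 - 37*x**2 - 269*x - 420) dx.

Factor the denominator: (x - 7)*(x + 3)*(x + 4)*(x + 5).
Partial-fraction decomposition: 269/(24*(x + 5)) - 127/(11*(x + 4)) + 47/(20*(x + 3)) + 1303/(1320*(x - 7)).
Integrate each term: A/(x−a) contributes A·log|x−a|.

1303*log(x - 7)/1320 + 47*log(x + 3)/20 - 127*log(x + 4)/11 + 269*log(x + 5)/24 + C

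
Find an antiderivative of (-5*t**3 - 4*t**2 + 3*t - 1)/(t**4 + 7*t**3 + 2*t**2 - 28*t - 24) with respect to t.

Factor the denominator: (t - 2)*(t + 1)*(t + 2)*(t + 6).
Partial-fraction decomposition: -917/(160*(t + 6)) + 17/(16*(t + 2)) + 1/(5*(t + 1)) - 17/(32*(t - 2)).
Integrate each term: A/(t−a) contributes A·log|t−a|.

-17*log(t - 2)/32 + log(t + 1)/5 + 17*log(t + 2)/16 - 917*log(t + 6)/160 + C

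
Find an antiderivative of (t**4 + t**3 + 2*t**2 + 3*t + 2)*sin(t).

-t**4*cos(t) + 4*t**3*sin(t) - t**3*cos(t) + 3*t**2*sin(t) + 10*t**2*cos(t) - 20*t*sin(t) + 3*t*cos(t) - 3*sin(t) - 22*cos(t) + C

Use integration by parts with u = t**4 + t**3 + 2*t**2 + 3*t + 2, dv = sin(t) dt, so v = -cos(t).
Apply parts 4 times (tabular method): alternate signs, differentiate u down to 0, integrate dv up.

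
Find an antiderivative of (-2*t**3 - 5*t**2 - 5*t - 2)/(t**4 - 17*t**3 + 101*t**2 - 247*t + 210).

Factor the denominator: (t - 7)*(t - 5)*(t - 3)*(t - 2).
Partial-fraction decomposition: 16/(5*(t - 2)) - 29/(2*(t - 3)) + 67/(2*(t - 5)) - 121/(5*(t - 7)).
Integrate each term: A/(t−a) contributes A·log|t−a|.

-121*log(t - 7)/5 + 67*log(t - 5)/2 - 29*log(t - 3)/2 + 16*log(t - 2)/5 + C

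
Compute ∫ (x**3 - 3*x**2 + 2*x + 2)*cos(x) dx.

x**3*sin(x) - 3*x**2*sin(x) + 3*x**2*cos(x) - 4*x*sin(x) - 6*x*cos(x) + 8*sin(x) - 4*cos(x) + C

Use integration by parts with u = x**3 - 3*x**2 + 2*x + 2, dv = cos(x) dx, so v = sin(x).
Apply parts 3 times (tabular method): alternate signs, differentiate u down to 0, integrate dv up.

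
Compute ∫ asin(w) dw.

Use integration by parts with u = arcsin(w), dv = dw.
Then du = 1/sqrt(-w**2 + 1) dw.

w*asin(w) + sqrt(-w**2 + 1) + C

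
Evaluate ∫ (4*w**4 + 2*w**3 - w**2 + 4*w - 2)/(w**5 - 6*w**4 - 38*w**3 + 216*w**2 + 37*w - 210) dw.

10267*log(w - 7)/1248 - 2743*log(w - 5)/528 + log(w - 1)/48 + log(w + 1)/96 + 134*log(w + 6)/143 + C

Factor the denominator: (w - 7)*(w - 5)*(w - 1)*(w + 1)*(w + 6).
Partial-fraction decomposition: 134/(143*(w + 6)) + 1/(96*(w + 1)) + 1/(48*(w - 1)) - 2743/(528*(w - 5)) + 10267/(1248*(w - 7)).
Integrate each term: A/(w−a) contributes A·log|w−a|.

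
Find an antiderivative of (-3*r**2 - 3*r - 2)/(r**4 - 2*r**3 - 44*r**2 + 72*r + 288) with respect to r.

-2*log(r - 6)/3 + 31*log(r - 4)/60 - log(r + 2)/24 + 23*log(r + 6)/120 + C

Factor the denominator: (r - 6)*(r - 4)*(r + 2)*(r + 6).
Partial-fraction decomposition: 23/(120*(r + 6)) - 1/(24*(r + 2)) + 31/(60*(r - 4)) - 2/(3*(r - 6)).
Integrate each term: A/(r−a) contributes A·log|r−a|.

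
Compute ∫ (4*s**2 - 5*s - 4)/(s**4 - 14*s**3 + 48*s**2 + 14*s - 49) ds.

125*log(s - 7)/1152 - 5*log(s - 1)/72 - 5*log(s + 1)/128 - 157/(48*s - 336) + C

Factor the denominator: (s - 7)**2*(s - 1)*(s + 1).
Partial-fraction decomposition: -5/(128*(s + 1)) - 5/(72*(s - 1)) + 125/(1152*(s - 7)) + 157/(48*(s - 7)**2).
Integrate each term; A/(s−a) gives A·log|s−a|; A/(s−a)² gives −A/(s−a).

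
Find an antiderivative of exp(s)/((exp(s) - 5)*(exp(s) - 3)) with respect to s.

Let u = e^s, du = e^s ds.
The integral becomes ∫ du/((u-5)(u-3)); decompose into partial fractions.

log(exp(s) - 5)/2 - log(exp(s) - 3)/2 + C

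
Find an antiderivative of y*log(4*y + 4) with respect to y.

Use integration by parts with u = log(4*y + 4), dv = y dy.
Then du = 4/(4*y + 4) dy and v = y**2/2.

y**2*log(4*y + 4)/2 - y**2/4 + y/2 - log(y + 1)/2 + C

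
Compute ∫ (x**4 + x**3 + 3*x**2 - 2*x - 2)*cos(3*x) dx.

Use integration by parts with u = x**4 + x**3 + 3*x**2 - 2*x - 2, dv = cos(3*x) dx, so v = sin(3*x)/3.
Apply parts 4 times (tabular method): alternate signs, differentiate u down to 0, integrate dv up.

x**4*sin(3*x)/3 + x**3*sin(3*x)/3 + 4*x**3*cos(3*x)/9 + 5*x**2*sin(3*x)/9 + x**2*cos(3*x)/3 - 8*x*sin(3*x)/9 + 10*x*cos(3*x)/27 - 64*sin(3*x)/81 - 8*cos(3*x)/27 + C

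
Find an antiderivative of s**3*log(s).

Use integration by parts with u = log(s), dv = s**3 ds.
Then du = 1/s ds and v = s**4/4.

s**4*log(s)/4 - s**4/16 + C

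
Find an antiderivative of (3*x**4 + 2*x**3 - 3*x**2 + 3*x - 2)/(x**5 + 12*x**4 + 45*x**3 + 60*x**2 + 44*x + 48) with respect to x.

3*log(x + 2)/10 - 17*log(x + 4)/2 + 416*log(x + 6)/37 - 4*log(x**2 + 1)/185 + 11*atan(x)/185 + C

Factor the denominator: (x + 2)*(x + 4)*(x + 6)*(x**2 + 1).
Partial-fraction decomposition: -(8*x - 11)/(185*(x**2 + 1)) + 416/(37*(x + 6)) - 17/(2*(x + 4)) + 3/(10*(x + 2)).
Integrate each term; A/(x−a) gives A·log|x−a|; the (Bx+D)/(x²+p²) term gives a log and an atan.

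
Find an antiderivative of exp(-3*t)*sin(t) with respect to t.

Let I denote the integral. Integrate by parts with u = sin(t), dv = exp(-3*t) dt, so v = -exp(-3*t)/3: I = -exp(-3*t)*sin(t)/3 + (1/3)·∫ exp(-3*t)*cos(t) dt.
Apply parts again with u = cos(t), dv = exp(-3*t) dt: ∫ exp(-3*t)*cos(t) dt = -exp(-3*t)*cos(t)/3 − (1/3)·I. Substituting back brings back I: I = -exp(-3*t)*sin(t)/3 - exp(-3*t)*cos(t)/9 − (1/9)·I.
Solving for I: (1 + 1/9)·I equals the remaining terms, so I = (9/10)·(-exp(-3*t)*sin(t)/3 - exp(-3*t)*cos(t)/9).

-3*exp(-3*t)*sin(t)/10 - exp(-3*t)*cos(t)/10 + C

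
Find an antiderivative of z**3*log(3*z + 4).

z**4*log(3*z + 4)/4 - z**4/16 + z**3/9 - 2*z**2/9 + 16*z/27 - 64*log(3*z + 4)/81 + C

Use integration by parts with u = log(3*z + 4), dv = z**3 dz.
Then du = 3/(3*z + 4) dz and v = z**4/4.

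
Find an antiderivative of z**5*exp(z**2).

Let u = z², du = 2z dz; rewrite as (1/2)∫ u^2·exp(1u) du.
Now integrate by parts 2 times.

(z**4 - 2*z**2 + 2)*exp(z**2)/2 + C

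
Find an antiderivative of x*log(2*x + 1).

x**2*log(2*x + 1)/2 - x**2/4 + x/4 - log(2*x + 1)/8 + C

Use integration by parts with u = log(2*x + 1), dv = x dx.
Then du = 2/(2*x + 1) dx and v = x**2/2.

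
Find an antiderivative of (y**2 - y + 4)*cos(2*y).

Use integration by parts with u = y**2 - y + 4, dv = cos(2*y) dy, so v = sin(2*y)/2.
Apply parts 2 times (tabular method): alternate signs, differentiate u down to 0, integrate dv up.

y**2*sin(2*y)/2 - y*sin(2*y)/2 + y*cos(2*y)/2 + 7*sin(2*y)/4 - cos(2*y)/4 + C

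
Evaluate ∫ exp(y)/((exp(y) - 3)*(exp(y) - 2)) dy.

log(exp(y) - 3) - log(exp(y) - 2) + C

Let u = e^y, du = e^y dy.
The integral becomes ∫ du/((u-2)(u-3)); decompose into partial fractions.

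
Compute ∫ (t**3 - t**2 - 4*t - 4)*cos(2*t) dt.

t**3*sin(2*t)/2 - t**2*sin(2*t)/2 + 3*t**2*cos(2*t)/4 - 11*t*sin(2*t)/4 - t*cos(2*t)/2 - 7*sin(2*t)/4 - 11*cos(2*t)/8 + C

Use integration by parts with u = t**3 - t**2 - 4*t - 4, dv = cos(2*t) dt, so v = sin(2*t)/2.
Apply parts 3 times (tabular method): alternate signs, differentiate u down to 0, integrate dv up.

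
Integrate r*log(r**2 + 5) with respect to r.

Let u = r**2 + 5, so du = (2*r) dr.
The integral becomes (1/2)·∫ log(u) du; integrate by parts with u′=log(u), dv′=du.

r**2*log(r**2 + 5)/2 - r**2/2 + 5*log(r**2 + 5)/2 + C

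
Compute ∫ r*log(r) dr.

Use integration by parts with u = log(r), dv = r dr.
Then du = 1/r dr and v = r**2/2.

r**2*log(r)/2 - r**2/4 + C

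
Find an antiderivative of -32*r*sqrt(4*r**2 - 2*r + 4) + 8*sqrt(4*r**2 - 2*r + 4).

Let u = 4*r**2 - 2*r + 4, so du = (8*r - 2) dr.
Rewriting, the integral becomes -4·∫ √u du = -4·(2/3)u^(3/2).
Substituting back, u = 4*r**2 - 2*r + 4.

-8*(4*r**2 - 2*r + 4)**(3/2)/3 + C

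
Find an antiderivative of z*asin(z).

Use integration by parts with u = arcsin(z), dv = z dz.
Then du = 1/sqrt(-z**2 + 1) dz.

z**2*asin(z)/2 + z*sqrt(-z**2 + 1)/4 - asin(z)/4 + C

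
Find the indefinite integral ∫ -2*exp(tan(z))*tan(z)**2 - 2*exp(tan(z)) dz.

-2*exp(tan(z)) + C

Let u = tan(z), so du = (tan(z)**2 + 1) dz.
Rewriting, the integral becomes -2·∫ e^u du = -2·e^u.
Substituting back, u = tan(z).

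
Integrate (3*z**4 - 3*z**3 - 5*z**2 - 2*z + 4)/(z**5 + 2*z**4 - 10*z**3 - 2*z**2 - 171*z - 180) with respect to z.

Factor the denominator: (z - 4)*(z + 1)*(z + 5)*(z**2 + 9).
Partial-fraction decomposition: (3613*z - 8698)/(4250*(z**2 + 9)) + 713/(408*(z + 5)) - 7/(200*(z + 1)) + 164/(375*(z - 4)).
Integrate each term; A/(z−a) gives A·log|z−a|; the (Bz+D)/(z²+p²) term gives a log and an atan.

164*log(z - 4)/375 - 7*log(z + 1)/200 + 713*log(z + 5)/408 + 3613*log(z**2 + 9)/8500 - 4349*atan(z/3)/6375 + C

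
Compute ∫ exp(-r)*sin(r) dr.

Let I denote the integral. Integrate by parts with u = sin(r), dv = exp(-r) dr, so v = -exp(-r): I = -exp(-r)*sin(r) + ∫ exp(-r)*cos(r) dr.
Apply parts again with u = cos(r), dv = exp(-r) dr: ∫ exp(-r)*cos(r) dr = -exp(-r)*cos(r) − I. Substituting back brings back I: I = -exp(-r)*sin(r) - exp(-r)*cos(r) − I.
Solving for I: (1 + 1)·I equals the remaining terms, so I = (1/2)·(-exp(-r)*sin(r) - exp(-r)*cos(r)).

-exp(-r)*sin(r)/2 - exp(-r)*cos(r)/2 + C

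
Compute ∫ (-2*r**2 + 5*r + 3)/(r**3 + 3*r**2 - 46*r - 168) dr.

Factor the denominator: (r - 7)*(r + 4)*(r + 6).
Partial-fraction decomposition: -99/(26*(r + 6)) + 49/(22*(r + 4)) - 60/(143*(r - 7)).
Integrate each term: A/(r−a) contributes A·log|r−a|.

-60*log(r - 7)/143 + 49*log(r + 4)/22 - 99*log(r + 6)/26 + C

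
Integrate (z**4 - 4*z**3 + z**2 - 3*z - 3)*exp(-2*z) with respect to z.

(-2*z**4 + 4*z**3 + 4*z**2 + 10*z + 11)*exp(-2*z)/4 + C

Use integration by parts with u = z**4 - 4*z**3 + z**2 - 3*z - 3, dv = exp(-2*z) dz, so v = -exp(-2*z)/2.
Apply parts 4 times (tabular method): alternate signs, differentiate u down to 0, integrate dv up.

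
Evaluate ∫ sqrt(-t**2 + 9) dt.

Substitute t = 3·sin(θ), so dt = 3·cos(θ) dθ and the radical becomes sqrt(-t**2 + 9) = 3·cos(θ) by the Pythagorean identity.
Integrate the resulting trig expression in θ, then back-substitute θ = asin(t/3), sin(θ) = t/3, cos(θ) = sqrt(-t**2 + 9)/3 (absorbing any constant into C).

t*sqrt(-t**2 + 9)/2 + 9*asin(t/3)/2 + C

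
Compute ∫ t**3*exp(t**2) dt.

Let u = t², du = 2t dt; rewrite as (1/2)∫ u^1·exp(1u) du.
Now integrate by parts 1 time.

(t**2 - 1)*exp(t**2)/2 + C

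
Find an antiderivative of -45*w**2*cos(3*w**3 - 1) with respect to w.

Let u = 3*w**3 - 1, so du = (9*w**2) dw.
Rewriting, the integral becomes -5·∫ cos(u) du = -5·sin(u).
Substituting back, u = 3*w**3 - 1.

-5*sin(3*w**3 - 1) + C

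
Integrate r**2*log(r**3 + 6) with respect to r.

r**3*log(r**3 + 6)/3 - r**3/3 + 2*log(r**3 + 6) + C

Let u = r**3 + 6, so du = (3*r**2) dr.
The integral becomes (1/3)·∫ log(u) du; integrate by parts with u′=log(u), dv′=du.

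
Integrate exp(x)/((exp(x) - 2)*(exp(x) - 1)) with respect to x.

log(exp(x) - 2) - log(exp(x) - 1) + C

Let u = e^x, du = e^x dx.
The integral becomes ∫ du/((u-2)(u-1)); decompose into partial fractions.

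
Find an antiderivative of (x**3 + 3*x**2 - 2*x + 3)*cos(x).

Use integration by parts with u = x**3 + 3*x**2 - 2*x + 3, dv = cos(x) dx, so v = sin(x).
Apply parts 3 times (tabular method): alternate signs, differentiate u down to 0, integrate dv up.

x**3*sin(x) + 3*x**2*sin(x) + 3*x**2*cos(x) - 8*x*sin(x) + 6*x*cos(x) - 3*sin(x) - 8*cos(x) + C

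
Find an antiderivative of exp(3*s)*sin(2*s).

3*exp(3*s)*sin(2*s)/13 - 2*exp(3*s)*cos(2*s)/13 + C

Let I denote the integral. Integrate by parts with u = sin(2*s), dv = exp(3*s) ds, so v = exp(3*s)/3: I = exp(3*s)*sin(2*s)/3 − (2/3)·∫ exp(3*s)*cos(2*s) ds.
Apply parts again with u = cos(2*s), dv = exp(3*s) ds: ∫ exp(3*s)*cos(2*s) ds = exp(3*s)*cos(2*s)/3 + (2/3)·I. Substituting back brings back I: I = exp(3*s)*sin(2*s)/3 - 2*exp(3*s)*cos(2*s)/9 − (4/9)·I.
Solving for I: (1 + 4/9)·I equals the remaining terms, so I = (9/13)·(exp(3*s)*sin(2*s)/3 - 2*exp(3*s)*cos(2*s)/9).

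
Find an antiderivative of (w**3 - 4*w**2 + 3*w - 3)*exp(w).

(w**3 - 7*w**2 + 17*w - 20)*exp(w) + C

Use integration by parts with u = w**3 - 4*w**2 + 3*w - 3, dv = exp(w) dw, so v = exp(w).
Apply parts 3 times (tabular method): alternate signs, differentiate u down to 0, integrate dv up.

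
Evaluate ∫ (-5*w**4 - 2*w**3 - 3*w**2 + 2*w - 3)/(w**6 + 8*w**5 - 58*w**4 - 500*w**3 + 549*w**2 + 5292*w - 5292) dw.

Factor the denominator: (w - 7)*(w - 3)*(w - 1)*(w + 6)**2*(w + 7).
Partial-fraction decomposition: 11483/(1120*(w + 7)) - 2258002/(223587*(w + 6)) + 2057/(273*(w + 6)**2) - 11/(4704*(w - 1)) + 161/(2160*(w - 3)) - 12827/(56784*(w - 7)).
Integrate each term; A/(w−a) gives A·log|w−a|; A/(w−a)² gives −A/(w−a).

-12827*log(w - 7)/56784 + 161*log(w - 3)/2160 - 11*log(w - 1)/4704 - 2258002*log(w + 6)/223587 + 11483*log(w + 7)/1120 - 2057/(273*w + 1638) + C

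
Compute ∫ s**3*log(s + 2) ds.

s**4*log(s + 2)/4 - s**4/16 + s**3/6 - s**2/2 + 2*s - 4*log(s + 2) + C

Use integration by parts with u = log(s + 2), dv = s**3 ds.
Then du = 1/(s + 2) ds and v = s**4/4.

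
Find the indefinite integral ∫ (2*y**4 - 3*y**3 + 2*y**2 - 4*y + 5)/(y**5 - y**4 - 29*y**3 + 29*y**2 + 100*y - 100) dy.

13*log(y - 5)/12 - 13*log(y - 2)/84 + log(y - 1)/36 - 11*log(y + 2)/36 + 85*log(y + 5)/63 + C

Factor the denominator: (y - 5)*(y - 2)*(y - 1)*(y + 2)*(y + 5).
Partial-fraction decomposition: 85/(63*(y + 5)) - 11/(36*(y + 2)) + 1/(36*(y - 1)) - 13/(84*(y - 2)) + 13/(12*(y - 5)).
Integrate each term: A/(y−a) contributes A·log|y−a|.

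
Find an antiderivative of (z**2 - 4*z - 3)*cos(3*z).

z**2*sin(3*z)/3 - 4*z*sin(3*z)/3 + 2*z*cos(3*z)/9 - 29*sin(3*z)/27 - 4*cos(3*z)/9 + C

Use integration by parts with u = z**2 - 4*z - 3, dv = cos(3*z) dz, so v = sin(3*z)/3.
Apply parts 2 times (tabular method): alternate signs, differentiate u down to 0, integrate dv up.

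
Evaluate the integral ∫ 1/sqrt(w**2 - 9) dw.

log(w + sqrt(w**2 - 9)) + C

Substitute w = 3·sec(θ), so dw = 3·sec(θ)*tan(θ) dθ and the radical becomes sqrt(w**2 - 9) = 3·tan(θ) by the Pythagorean identity.
Integrate the resulting trig expression in θ, then back-substitute sec(θ) = w/3, tan(θ) = sqrt(w**2 - 9)/3 (absorbing any constant into C).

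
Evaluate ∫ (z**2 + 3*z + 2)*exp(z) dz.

(z**2 + z + 1)*exp(z) + C

Use integration by parts with u = z**2 + 3*z + 2, dv = exp(z) dz, so v = exp(z).
Apply parts 2 times (tabular method): alternate signs, differentiate u down to 0, integrate dv up.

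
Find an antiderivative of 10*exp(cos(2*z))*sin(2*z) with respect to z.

Let u = cos(2*z), so du = (-2*sin(2*z)) dz.
Rewriting, the integral becomes -5·∫ e^u du = -5·e^u.
Substituting back, u = cos(2*z).

-5*exp(cos(2*z)) + C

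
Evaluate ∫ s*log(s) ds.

Use integration by parts with u = log(s), dv = s ds.
Then du = 1/s ds and v = s**2/2.

s**2*log(s)/2 - s**2/4 + C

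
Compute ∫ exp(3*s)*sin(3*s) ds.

exp(3*s)*sin(3*s)/6 - exp(3*s)*cos(3*s)/6 + C

Let I denote the integral. Integrate by parts with u = sin(3*s), dv = exp(3*s) ds, so v = exp(3*s)/3: I = exp(3*s)*sin(3*s)/3 − ∫ exp(3*s)*cos(3*s) ds.
Apply parts again with u = cos(3*s), dv = exp(3*s) ds: ∫ exp(3*s)*cos(3*s) ds = exp(3*s)*cos(3*s)/3 + I. Substituting back brings back I: I = exp(3*s)*sin(3*s)/3 - exp(3*s)*cos(3*s)/3 − I.
Solving for I: (1 + 1)·I equals the remaining terms, so I = (1/2)·(exp(3*s)*sin(3*s)/3 - exp(3*s)*cos(3*s)/3).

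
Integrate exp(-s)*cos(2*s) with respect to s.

Let I denote the integral. Integrate by parts with u = cos(2*s), dv = exp(-s) ds, so v = -exp(-s): I = -exp(-s)*cos(2*s) − 2·∫ exp(-s)*sin(2*s) ds.
Apply parts again with u = sin(2*s), dv = exp(-s) ds: ∫ exp(-s)*sin(2*s) ds = -exp(-s)*sin(2*s) + 2·I. Substituting back brings back I: I = 2*exp(-s)*sin(2*s) - exp(-s)*cos(2*s) − 4·I.
Solving for I: (1 + 4)·I equals the remaining terms, so I = (1/5)·(2*exp(-s)*sin(2*s) - exp(-s)*cos(2*s)).

2*exp(-s)*sin(2*s)/5 - exp(-s)*cos(2*s)/5 + C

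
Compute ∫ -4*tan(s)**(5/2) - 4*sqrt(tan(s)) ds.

-8*tan(s)**(3/2)/3 + C

Let u = tan(s), so du = (tan(s)**2 + 1) ds.
Rewriting, the integral becomes -4·∫ √u du = -4·(2/3)u^(3/2).
Substituting back, u = tan(s).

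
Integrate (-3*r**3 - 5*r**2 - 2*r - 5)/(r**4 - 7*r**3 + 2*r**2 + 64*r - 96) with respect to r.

Factor the denominator: (r - 4)**2*(r - 2)*(r + 3).
Partial-fraction decomposition: -37/(245*(r + 3)) - 53/(20*(r - 2)) - 39/(196*(r - 4)) - 285/(14*(r - 4)**2).
Integrate each term; A/(r−a) gives A·log|r−a|; A/(r−a)² gives −A/(r−a).

-39*log(r - 4)/196 - 53*log(r - 2)/20 - 37*log(r + 3)/245 + 285/(14*r - 56) + C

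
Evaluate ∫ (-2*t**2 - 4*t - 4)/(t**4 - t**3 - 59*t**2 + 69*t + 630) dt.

-100*log(t - 6)/117 + 37*log(t - 5)/48 - 5*log(t + 3)/144 + 37*log(t + 7)/312 + C

Factor the denominator: (t - 6)*(t - 5)*(t + 3)*(t + 7).
Partial-fraction decomposition: 37/(312*(t + 7)) - 5/(144*(t + 3)) + 37/(48*(t - 5)) - 100/(117*(t - 6)).
Integrate each term: A/(t−a) contributes A·log|t−a|.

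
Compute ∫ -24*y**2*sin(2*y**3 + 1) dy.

Let u = 2*y**3 + 1, so du = (6*y**2) dy.
Rewriting, the integral becomes -4·∫ sin(u) du = -4·-cos(u).
Substituting back, u = 2*y**3 + 1.

4*cos(2*y**3 + 1) + C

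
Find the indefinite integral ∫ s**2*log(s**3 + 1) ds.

s**3*log(s**3 + 1)/3 - s**3/3 + log(s**3 + 1)/3 + C

Let u = s**3 + 1, so du = (3*s**2) ds.
The integral becomes (1/3)·∫ log(u) du; integrate by parts with u′=log(u), dv′=du.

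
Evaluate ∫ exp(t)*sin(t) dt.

Let I denote the integral. Integrate by parts with u = sin(t), dv = exp(t) dt, so v = exp(t): I = exp(t)*sin(t) − ∫ exp(t)*cos(t) dt.
Apply parts again with u = cos(t), dv = exp(t) dt: ∫ exp(t)*cos(t) dt = exp(t)*cos(t) + I. Substituting back brings back I: I = exp(t)*sin(t) - exp(t)*cos(t) − I.
Solving for I: (1 + 1)·I equals the remaining terms, so I = (1/2)·(exp(t)*sin(t) - exp(t)*cos(t)).

exp(t)*sin(t)/2 - exp(t)*cos(t)/2 + C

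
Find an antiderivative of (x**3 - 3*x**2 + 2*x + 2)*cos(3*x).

x**3*sin(3*x)/3 - x**2*sin(3*x) + x**2*cos(3*x)/3 + 4*x*sin(3*x)/9 - 2*x*cos(3*x)/3 + 8*sin(3*x)/9 + 4*cos(3*x)/27 + C

Use integration by parts with u = x**3 - 3*x**2 + 2*x + 2, dv = cos(3*x) dx, so v = sin(3*x)/3.
Apply parts 3 times (tabular method): alternate signs, differentiate u down to 0, integrate dv up.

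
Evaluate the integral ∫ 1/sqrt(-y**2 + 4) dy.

asin(y/2) + C

Substitute y = 2·sin(θ), so dy = 2·cos(θ) dθ and the radical becomes sqrt(-y**2 + 4) = 2·cos(θ) by the Pythagorean identity.
Integrate the resulting trig expression in θ, then back-substitute θ = asin(y/2), sin(θ) = y/2, cos(θ) = sqrt(-y**2 + 4)/2 (absorbing any constant into C).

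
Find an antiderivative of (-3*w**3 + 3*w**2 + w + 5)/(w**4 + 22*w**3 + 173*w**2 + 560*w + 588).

Factor the denominator: (w + 2)*(w + 6)*(w + 7)**2.
Partial-fraction decomposition: 4634/(25*(w + 7)) + 1174/(5*(w + 7)**2) - 755/(4*(w + 6)) + 39/(100*(w + 2)).
Integrate each term; A/(w−a) gives A·log|w−a|; A/(w−a)² gives −A/(w−a).

39*log(w + 2)/100 - 755*log(w + 6)/4 + 4634*log(w + 7)/25 - 1174/(5*w + 35) + C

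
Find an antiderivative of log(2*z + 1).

Use integration by parts with u = log(2*z + 1), dv = dz.
Then du = 2/(2*z + 1) dz and v = z.

z*log(2*z + 1) - z + log(2*z + 1)/2 + C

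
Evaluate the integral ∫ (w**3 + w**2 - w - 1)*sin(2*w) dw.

Use integration by parts with u = w**3 + w**2 - w - 1, dv = sin(2*w) dw, so v = -cos(2*w)/2.
Apply parts 3 times (tabular method): alternate signs, differentiate u down to 0, integrate dv up.

-w**3*cos(2*w)/2 + 3*w**2*sin(2*w)/4 - w**2*cos(2*w)/2 + w*sin(2*w)/2 + 5*w*cos(2*w)/4 - 5*sin(2*w)/8 + 3*cos(2*w)/4 + C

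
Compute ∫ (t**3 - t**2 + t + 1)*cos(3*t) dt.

t**3*sin(3*t)/3 - t**2*sin(3*t)/3 + t**2*cos(3*t)/3 + t*sin(3*t)/9 - 2*t*cos(3*t)/9 + 11*sin(3*t)/27 + cos(3*t)/27 + C

Use integration by parts with u = t**3 - t**2 + t + 1, dv = cos(3*t) dt, so v = sin(3*t)/3.
Apply parts 3 times (tabular method): alternate signs, differentiate u down to 0, integrate dv up.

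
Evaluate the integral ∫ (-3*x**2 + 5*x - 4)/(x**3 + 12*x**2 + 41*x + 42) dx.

Factor the denominator: (x + 2)*(x + 3)*(x + 7).
Partial-fraction decomposition: -93/(10*(x + 7)) + 23/(2*(x + 3)) - 26/(5*(x + 2)).
Integrate each term: A/(x−a) contributes A·log|x−a|.

-26*log(x + 2)/5 + 23*log(x + 3)/2 - 93*log(x + 7)/10 + C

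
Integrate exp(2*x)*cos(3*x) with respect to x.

Let I denote the integral. Integrate by parts with u = cos(3*x), dv = exp(2*x) dx, so v = exp(2*x)/2: I = exp(2*x)*cos(3*x)/2 + (3/2)·∫ exp(2*x)*sin(3*x) dx.
Apply parts again with u = sin(3*x), dv = exp(2*x) dx: ∫ exp(2*x)*sin(3*x) dx = exp(2*x)*sin(3*x)/2 − (3/2)·I. Substituting back brings back I: I = 3*exp(2*x)*sin(3*x)/4 + exp(2*x)*cos(3*x)/2 − (9/4)·I.
Solving for I: (1 + 9/4)·I equals the remaining terms, so I = (4/13)·(3*exp(2*x)*sin(3*x)/4 + exp(2*x)*cos(3*x)/2).

3*exp(2*x)*sin(3*x)/13 + 2*exp(2*x)*cos(3*x)/13 + C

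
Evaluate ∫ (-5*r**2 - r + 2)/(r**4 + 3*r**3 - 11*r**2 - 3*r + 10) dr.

Factor the denominator: (r - 2)*(r - 1)*(r + 1)*(r + 5).
Partial-fraction decomposition: 59/(84*(r + 5)) - 1/(12*(r + 1)) + 1/(3*(r - 1)) - 20/(21*(r - 2)).
Integrate each term: A/(r−a) contributes A·log|r−a|.

-20*log(r - 2)/21 + log(r - 1)/3 - log(r + 1)/12 + 59*log(r + 5)/84 + C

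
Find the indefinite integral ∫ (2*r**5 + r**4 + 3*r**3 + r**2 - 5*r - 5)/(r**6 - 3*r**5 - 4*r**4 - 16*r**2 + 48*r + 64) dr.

Factor the denominator: (r - 4)*(r - 2)*(r + 1)*(r + 2)*(r**2 + 4).
Partial-fraction decomposition: (99*r + 236)/(800*(r**2 + 4)) + 21/(64*(r + 2)) - 1/(25*(r + 1)) - 31/(64*(r - 2)) + 829/(400*(r - 4)).
Integrate each term; A/(r−a) gives A·log|r−a|; the (Br+D)/(r²+p²) term gives a log and an atan.

829*log(r - 4)/400 - 31*log(r - 2)/64 - log(r + 1)/25 + 21*log(r + 2)/64 + 99*log(r**2 + 4)/1600 + 59*atan(r/2)/400 + C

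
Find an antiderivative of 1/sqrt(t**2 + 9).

Substitute t = 3·tan(θ), so dt = 3·sec(θ)^2 dθ and the radical becomes sqrt(t**2 + 9) = 3·sec(θ) by the Pythagorean identity.
Integrate the resulting trig expression in θ, then back-substitute tan(θ) = t/3, sec(θ) = sqrt(t**2 + 9)/3 (absorbing any constant into C).

log(t + sqrt(t**2 + 9)) + C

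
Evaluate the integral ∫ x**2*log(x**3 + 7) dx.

Let u = x**3 + 7, so du = (3*x**2) dx.
The integral becomes (1/3)·∫ log(u) du; integrate by parts with u′=log(u), dv′=du.

x**3*log(x**3 + 7)/3 - x**3/3 + 7*log(x**3 + 7)/3 + C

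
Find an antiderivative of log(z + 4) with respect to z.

Use integration by parts with u = log(z + 4), dv = dz.
Then du = 1/(z + 4) dz and v = z.

z*log(z + 4) - z + 4*log(z + 4) + C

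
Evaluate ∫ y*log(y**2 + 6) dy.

y**2*log(y**2 + 6)/2 - y**2/2 + 3*log(y**2 + 6) + C

Let u = y**2 + 6, so du = (2*y) dy.
The integral becomes (1/2)·∫ log(u) du; integrate by parts with u′=log(u), dv′=du.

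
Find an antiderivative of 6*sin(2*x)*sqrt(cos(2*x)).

-2*cos(2*x)**(3/2) + C

Let u = cos(2*x), so du = (-2*sin(2*x)) dx.
Rewriting, the integral becomes -3·∫ √u du = -3·(2/3)u^(3/2).
Substituting back, u = cos(2*x).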